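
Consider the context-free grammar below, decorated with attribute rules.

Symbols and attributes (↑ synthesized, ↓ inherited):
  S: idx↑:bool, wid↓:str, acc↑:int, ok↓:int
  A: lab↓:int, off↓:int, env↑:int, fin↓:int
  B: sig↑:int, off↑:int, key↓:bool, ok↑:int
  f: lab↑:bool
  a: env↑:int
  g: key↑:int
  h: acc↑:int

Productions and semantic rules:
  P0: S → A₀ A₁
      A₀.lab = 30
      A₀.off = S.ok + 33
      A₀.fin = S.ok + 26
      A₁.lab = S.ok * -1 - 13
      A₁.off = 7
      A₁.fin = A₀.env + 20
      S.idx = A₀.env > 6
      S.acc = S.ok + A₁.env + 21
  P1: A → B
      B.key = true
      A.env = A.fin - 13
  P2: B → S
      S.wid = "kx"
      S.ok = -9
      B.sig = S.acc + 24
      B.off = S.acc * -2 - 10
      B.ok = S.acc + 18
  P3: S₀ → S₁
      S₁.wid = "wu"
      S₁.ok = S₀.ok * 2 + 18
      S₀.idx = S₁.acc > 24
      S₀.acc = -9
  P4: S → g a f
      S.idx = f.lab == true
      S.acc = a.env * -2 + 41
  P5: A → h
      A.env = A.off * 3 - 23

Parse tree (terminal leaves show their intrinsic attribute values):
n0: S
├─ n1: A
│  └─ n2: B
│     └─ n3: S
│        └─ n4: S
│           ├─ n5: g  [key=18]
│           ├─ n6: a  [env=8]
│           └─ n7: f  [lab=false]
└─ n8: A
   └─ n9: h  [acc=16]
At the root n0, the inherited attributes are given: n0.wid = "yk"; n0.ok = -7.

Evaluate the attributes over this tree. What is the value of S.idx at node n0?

1. n0.wid = "yk"  [given at root]
2. n0.ok = -7  [given at root]
3. n1.lab = 30  [30]
4. n1.off = 26  [S.ok + 33]
5. n1.fin = 19  [S.ok + 26]
6. n2.key = true  [true]
7. n3.wid = "kx"  ["kx"]
8. n3.ok = -9  [-9]
9. n4.wid = "wu"  ["wu"]
10. n4.ok = 0  [S₀.ok * 2 + 18]
11. n5.key = 18  [terminal]
12. n6.env = 8  [terminal]
13. n7.lab = false  [terminal]
14. n4.idx = false  [f.lab == true]
15. n4.acc = 25  [a.env * -2 + 41]
16. n3.idx = true  [S₁.acc > 24]
17. n3.acc = -9  [-9]
18. n2.sig = 15  [S.acc + 24]
19. n2.off = 8  [S.acc * -2 - 10]
20. n2.ok = 9  [S.acc + 18]
21. n1.env = 6  [A.fin - 13]
22. n8.lab = -6  [S.ok * -1 - 13]
23. n8.off = 7  [7]
24. n8.fin = 26  [A₀.env + 20]
25. n9.acc = 16  [terminal]
26. n8.env = -2  [A.off * 3 - 23]
27. n0.idx = false  [A₀.env > 6]
28. n0.acc = 12  [S.ok + A₁.env + 21]

false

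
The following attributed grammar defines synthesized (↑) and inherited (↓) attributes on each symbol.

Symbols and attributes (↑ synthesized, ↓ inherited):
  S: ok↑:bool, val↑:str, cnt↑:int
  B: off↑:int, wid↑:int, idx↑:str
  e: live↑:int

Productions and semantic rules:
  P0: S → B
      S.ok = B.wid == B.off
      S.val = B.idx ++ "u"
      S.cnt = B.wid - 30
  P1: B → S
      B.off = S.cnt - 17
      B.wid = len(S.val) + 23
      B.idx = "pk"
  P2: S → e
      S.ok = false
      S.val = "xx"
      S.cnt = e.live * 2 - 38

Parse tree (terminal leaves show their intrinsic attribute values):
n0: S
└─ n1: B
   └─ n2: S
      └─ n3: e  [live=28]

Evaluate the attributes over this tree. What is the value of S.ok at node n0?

1. n3.live = 28  [terminal]
2. n2.ok = false  [false]
3. n2.val = "xx"  ["xx"]
4. n2.cnt = 18  [e.live * 2 - 38]
5. n1.off = 1  [S.cnt - 17]
6. n1.wid = 25  [len(S.val) + 23]
7. n1.idx = "pk"  ["pk"]
8. n0.ok = false  [B.wid == B.off]
9. n0.val = "pku"  [B.idx ++ "u"]
10. n0.cnt = -5  [B.wid - 30]

false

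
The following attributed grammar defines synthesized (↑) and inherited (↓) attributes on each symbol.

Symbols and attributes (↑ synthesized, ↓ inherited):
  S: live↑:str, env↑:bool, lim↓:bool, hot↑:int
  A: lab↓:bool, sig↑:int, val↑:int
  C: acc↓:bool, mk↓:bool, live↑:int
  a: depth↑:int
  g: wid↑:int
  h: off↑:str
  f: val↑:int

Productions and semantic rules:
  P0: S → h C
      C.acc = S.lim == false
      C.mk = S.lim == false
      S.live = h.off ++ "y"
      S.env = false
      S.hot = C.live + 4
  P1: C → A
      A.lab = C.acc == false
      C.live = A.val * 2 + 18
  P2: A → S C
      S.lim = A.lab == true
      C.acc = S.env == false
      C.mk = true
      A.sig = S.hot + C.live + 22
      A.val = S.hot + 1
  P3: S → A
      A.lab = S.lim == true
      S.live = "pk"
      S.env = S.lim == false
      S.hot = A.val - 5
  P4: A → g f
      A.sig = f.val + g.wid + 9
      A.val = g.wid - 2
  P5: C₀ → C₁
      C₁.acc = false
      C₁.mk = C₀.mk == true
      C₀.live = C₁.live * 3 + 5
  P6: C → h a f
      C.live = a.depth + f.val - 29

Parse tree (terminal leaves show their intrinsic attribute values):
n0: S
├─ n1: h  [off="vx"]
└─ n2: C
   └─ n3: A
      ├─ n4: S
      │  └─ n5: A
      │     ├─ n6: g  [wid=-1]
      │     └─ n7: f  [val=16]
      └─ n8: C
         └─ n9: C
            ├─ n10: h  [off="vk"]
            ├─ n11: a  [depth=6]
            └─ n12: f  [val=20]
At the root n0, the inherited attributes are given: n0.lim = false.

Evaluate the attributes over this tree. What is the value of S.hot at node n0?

8

1. n0.lim = false  [given at root]
2. n1.off = "vx"  [terminal]
3. n2.acc = true  [S.lim == false]
4. n2.mk = true  [S.lim == false]
5. n3.lab = false  [C.acc == false]
6. n4.lim = false  [A.lab == true]
7. n5.lab = false  [S.lim == true]
8. n6.wid = -1  [terminal]
9. n7.val = 16  [terminal]
10. n5.sig = 24  [f.val + g.wid + 9]
11. n5.val = -3  [g.wid - 2]
12. n4.live = "pk"  ["pk"]
13. n4.env = true  [S.lim == false]
14. n4.hot = -8  [A.val - 5]
15. n8.acc = false  [S.env == false]
16. n8.mk = true  [true]
17. n9.acc = false  [false]
18. n9.mk = true  [C₀.mk == true]
19. n10.off = "vk"  [terminal]
20. n11.depth = 6  [terminal]
21. n12.val = 20  [terminal]
22. n9.live = -3  [a.depth + f.val - 29]
23. n8.live = -4  [C₁.live * 3 + 5]
24. n3.sig = 10  [S.hot + C.live + 22]
25. n3.val = -7  [S.hot + 1]
26. n2.live = 4  [A.val * 2 + 18]
27. n0.live = "vxy"  [h.off ++ "y"]
28. n0.env = false  [false]
29. n0.hot = 8  [C.live + 4]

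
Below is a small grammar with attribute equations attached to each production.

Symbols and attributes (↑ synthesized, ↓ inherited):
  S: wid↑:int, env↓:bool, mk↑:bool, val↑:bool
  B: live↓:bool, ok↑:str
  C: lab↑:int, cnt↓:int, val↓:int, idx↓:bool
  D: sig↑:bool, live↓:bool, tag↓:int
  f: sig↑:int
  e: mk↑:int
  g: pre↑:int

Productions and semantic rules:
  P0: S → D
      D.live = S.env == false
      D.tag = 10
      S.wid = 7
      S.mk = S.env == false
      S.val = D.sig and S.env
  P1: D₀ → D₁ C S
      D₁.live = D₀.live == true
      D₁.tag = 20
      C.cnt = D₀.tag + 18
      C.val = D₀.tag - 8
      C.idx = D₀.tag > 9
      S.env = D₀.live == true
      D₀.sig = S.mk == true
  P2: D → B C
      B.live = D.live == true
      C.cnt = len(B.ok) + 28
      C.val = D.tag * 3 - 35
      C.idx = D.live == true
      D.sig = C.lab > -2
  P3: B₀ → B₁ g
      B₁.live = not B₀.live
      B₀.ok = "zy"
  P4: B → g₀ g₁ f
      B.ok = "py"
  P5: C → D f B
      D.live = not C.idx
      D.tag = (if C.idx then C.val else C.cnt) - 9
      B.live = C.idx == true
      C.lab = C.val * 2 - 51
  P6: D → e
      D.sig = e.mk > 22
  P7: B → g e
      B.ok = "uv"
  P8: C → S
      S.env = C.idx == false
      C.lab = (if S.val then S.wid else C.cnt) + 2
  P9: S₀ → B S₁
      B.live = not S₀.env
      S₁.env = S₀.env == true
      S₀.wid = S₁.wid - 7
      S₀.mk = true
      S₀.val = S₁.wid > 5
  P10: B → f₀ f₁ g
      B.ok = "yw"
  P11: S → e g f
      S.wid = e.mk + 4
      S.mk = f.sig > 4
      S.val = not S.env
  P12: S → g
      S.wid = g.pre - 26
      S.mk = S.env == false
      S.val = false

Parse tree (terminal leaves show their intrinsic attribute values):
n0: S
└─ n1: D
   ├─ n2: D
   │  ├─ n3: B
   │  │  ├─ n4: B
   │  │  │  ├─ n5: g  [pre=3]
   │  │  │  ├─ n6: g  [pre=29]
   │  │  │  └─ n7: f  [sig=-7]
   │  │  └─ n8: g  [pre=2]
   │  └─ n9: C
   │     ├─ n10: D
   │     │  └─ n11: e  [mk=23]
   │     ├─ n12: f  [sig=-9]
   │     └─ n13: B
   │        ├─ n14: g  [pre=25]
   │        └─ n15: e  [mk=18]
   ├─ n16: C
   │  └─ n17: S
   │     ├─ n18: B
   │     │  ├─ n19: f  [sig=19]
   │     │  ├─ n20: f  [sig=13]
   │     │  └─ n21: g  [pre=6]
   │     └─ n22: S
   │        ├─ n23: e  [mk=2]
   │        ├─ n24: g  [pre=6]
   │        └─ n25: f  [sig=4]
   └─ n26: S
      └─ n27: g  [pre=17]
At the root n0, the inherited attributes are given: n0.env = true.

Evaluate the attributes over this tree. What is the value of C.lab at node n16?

1. n0.env = true  [given at root]
2. n1.live = false  [S.env == false]
3. n1.tag = 10  [10]
4. n2.live = false  [D₀.live == true]
5. n2.tag = 20  [20]
6. n3.live = false  [D.live == true]
7. n4.live = true  [not B₀.live]
8. n5.pre = 3  [terminal]
9. n6.pre = 29  [terminal]
10. n7.sig = -7  [terminal]
11. n4.ok = "py"  ["py"]
12. n8.pre = 2  [terminal]
13. n3.ok = "zy"  ["zy"]
14. n9.cnt = 30  [len(B.ok) + 28]
15. n9.val = 25  [D.tag * 3 - 35]
16. n9.idx = false  [D.live == true]
17. n10.live = true  [not C.idx]
18. n10.tag = 21  [(if C.idx then C.val else C.cnt) - 9]
19. n11.mk = 23  [terminal]
20. n10.sig = true  [e.mk > 22]
21. n12.sig = -9  [terminal]
22. n13.live = false  [C.idx == true]
23. n14.pre = 25  [terminal]
24. n15.mk = 18  [terminal]
25. n13.ok = "uv"  ["uv"]
26. n9.lab = -1  [C.val * 2 - 51]
27. n2.sig = true  [C.lab > -2]
28. n16.cnt = 28  [D₀.tag + 18]
29. n16.val = 2  [D₀.tag - 8]
30. n16.idx = true  [D₀.tag > 9]
31. n17.env = false  [C.idx == false]
32. n18.live = true  [not S₀.env]
33. n19.sig = 19  [terminal]
34. n20.sig = 13  [terminal]
35. n21.pre = 6  [terminal]
36. n18.ok = "yw"  ["yw"]
37. n22.env = false  [S₀.env == true]
38. n23.mk = 2  [terminal]
39. n24.pre = 6  [terminal]
40. n25.sig = 4  [terminal]
41. n22.wid = 6  [e.mk + 4]
42. n22.mk = false  [f.sig > 4]
43. n22.val = true  [not S.env]
44. n17.wid = -1  [S₁.wid - 7]
45. n17.mk = true  [true]
46. n17.val = true  [S₁.wid > 5]
47. n16.lab = 1  [(if S.val then S.wid else C.cnt) + 2]
48. n26.env = false  [D₀.live == true]
49. n27.pre = 17  [terminal]
50. n26.wid = -9  [g.pre - 26]
51. n26.mk = true  [S.env == false]
52. n26.val = false  [false]
53. n1.sig = true  [S.mk == true]
54. n0.wid = 7  [7]
55. n0.mk = false  [S.env == false]
56. n0.val = true  [D.sig and S.env]

1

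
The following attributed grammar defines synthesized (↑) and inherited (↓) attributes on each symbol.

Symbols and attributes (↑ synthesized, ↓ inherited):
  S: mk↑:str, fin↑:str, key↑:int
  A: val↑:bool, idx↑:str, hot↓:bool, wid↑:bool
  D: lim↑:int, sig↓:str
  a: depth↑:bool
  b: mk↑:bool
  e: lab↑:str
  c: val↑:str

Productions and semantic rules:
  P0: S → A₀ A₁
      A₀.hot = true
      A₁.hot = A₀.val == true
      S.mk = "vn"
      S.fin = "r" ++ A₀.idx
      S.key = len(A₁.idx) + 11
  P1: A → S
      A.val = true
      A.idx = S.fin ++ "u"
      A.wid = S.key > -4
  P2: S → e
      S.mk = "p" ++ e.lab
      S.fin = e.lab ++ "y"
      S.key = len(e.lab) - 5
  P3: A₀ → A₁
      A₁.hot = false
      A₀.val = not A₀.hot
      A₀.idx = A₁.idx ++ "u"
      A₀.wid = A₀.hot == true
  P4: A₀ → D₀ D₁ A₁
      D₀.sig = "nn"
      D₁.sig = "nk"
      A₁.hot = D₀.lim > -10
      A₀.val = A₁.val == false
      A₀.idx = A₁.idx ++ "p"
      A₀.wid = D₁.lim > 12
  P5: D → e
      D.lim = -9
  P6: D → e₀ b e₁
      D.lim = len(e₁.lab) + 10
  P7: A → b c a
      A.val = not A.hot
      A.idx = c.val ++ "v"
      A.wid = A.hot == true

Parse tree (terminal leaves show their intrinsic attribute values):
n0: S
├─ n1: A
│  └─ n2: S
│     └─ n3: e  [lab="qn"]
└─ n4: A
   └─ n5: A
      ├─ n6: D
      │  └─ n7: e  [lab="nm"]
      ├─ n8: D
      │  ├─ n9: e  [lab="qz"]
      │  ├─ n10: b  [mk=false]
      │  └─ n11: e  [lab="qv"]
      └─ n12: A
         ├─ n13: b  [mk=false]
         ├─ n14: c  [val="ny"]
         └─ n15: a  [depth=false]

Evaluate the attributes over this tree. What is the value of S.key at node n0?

16

1. n1.hot = true  [true]
2. n3.lab = "qn"  [terminal]
3. n2.mk = "pqn"  ["p" ++ e.lab]
4. n2.fin = "qny"  [e.lab ++ "y"]
5. n2.key = -3  [len(e.lab) - 5]
6. n1.val = true  [true]
7. n1.idx = "qnyu"  [S.fin ++ "u"]
8. n1.wid = true  [S.key > -4]
9. n4.hot = true  [A₀.val == true]
10. n5.hot = false  [false]
11. n6.sig = "nn"  ["nn"]
12. n7.lab = "nm"  [terminal]
13. n6.lim = -9  [-9]
14. n8.sig = "nk"  ["nk"]
15. n9.lab = "qz"  [terminal]
16. n10.mk = false  [terminal]
17. n11.lab = "qv"  [terminal]
18. n8.lim = 12  [len(e₁.lab) + 10]
19. n12.hot = true  [D₀.lim > -10]
20. n13.mk = false  [terminal]
21. n14.val = "ny"  [terminal]
22. n15.depth = false  [terminal]
23. n12.val = false  [not A.hot]
24. n12.idx = "nyv"  [c.val ++ "v"]
25. n12.wid = true  [A.hot == true]
26. n5.val = true  [A₁.val == false]
27. n5.idx = "nyvp"  [A₁.idx ++ "p"]
28. n5.wid = false  [D₁.lim > 12]
29. n4.val = false  [not A₀.hot]
30. n4.idx = "nyvpu"  [A₁.idx ++ "u"]
31. n4.wid = true  [A₀.hot == true]
32. n0.mk = "vn"  ["vn"]
33. n0.fin = "rqnyu"  ["r" ++ A₀.idx]
34. n0.key = 16  [len(A₁.idx) + 11]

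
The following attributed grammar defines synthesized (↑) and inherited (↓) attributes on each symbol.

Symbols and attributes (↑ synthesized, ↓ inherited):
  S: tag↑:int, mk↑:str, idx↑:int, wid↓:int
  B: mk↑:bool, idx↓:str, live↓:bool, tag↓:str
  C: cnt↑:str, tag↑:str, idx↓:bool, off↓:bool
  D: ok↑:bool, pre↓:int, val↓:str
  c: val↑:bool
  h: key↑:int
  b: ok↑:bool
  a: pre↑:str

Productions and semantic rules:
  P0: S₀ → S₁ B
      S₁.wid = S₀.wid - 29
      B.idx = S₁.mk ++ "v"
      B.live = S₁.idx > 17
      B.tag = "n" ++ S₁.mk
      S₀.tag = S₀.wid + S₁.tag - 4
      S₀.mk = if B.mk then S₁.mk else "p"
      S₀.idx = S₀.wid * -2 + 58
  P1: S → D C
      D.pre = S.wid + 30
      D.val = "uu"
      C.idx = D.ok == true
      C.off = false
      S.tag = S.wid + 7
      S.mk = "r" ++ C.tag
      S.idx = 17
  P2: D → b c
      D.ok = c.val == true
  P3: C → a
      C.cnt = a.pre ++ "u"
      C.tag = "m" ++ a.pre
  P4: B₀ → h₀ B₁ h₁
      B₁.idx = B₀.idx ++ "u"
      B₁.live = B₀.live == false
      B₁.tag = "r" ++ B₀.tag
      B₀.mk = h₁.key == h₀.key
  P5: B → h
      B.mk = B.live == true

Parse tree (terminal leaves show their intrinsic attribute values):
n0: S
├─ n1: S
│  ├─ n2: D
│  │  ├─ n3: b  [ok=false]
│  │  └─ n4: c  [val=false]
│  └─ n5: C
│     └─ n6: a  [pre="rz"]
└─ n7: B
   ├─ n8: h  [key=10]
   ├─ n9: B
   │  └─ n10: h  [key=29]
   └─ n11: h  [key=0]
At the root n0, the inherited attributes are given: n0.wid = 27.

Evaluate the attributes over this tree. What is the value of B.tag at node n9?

1. n0.wid = 27  [given at root]
2. n1.wid = -2  [S₀.wid - 29]
3. n2.pre = 28  [S.wid + 30]
4. n2.val = "uu"  ["uu"]
5. n3.ok = false  [terminal]
6. n4.val = false  [terminal]
7. n2.ok = false  [c.val == true]
8. n5.idx = false  [D.ok == true]
9. n5.off = false  [false]
10. n6.pre = "rz"  [terminal]
11. n5.cnt = "rzu"  [a.pre ++ "u"]
12. n5.tag = "mrz"  ["m" ++ a.pre]
13. n1.tag = 5  [S.wid + 7]
14. n1.mk = "rmrz"  ["r" ++ C.tag]
15. n1.idx = 17  [17]
16. n7.idx = "rmrzv"  [S₁.mk ++ "v"]
17. n7.live = false  [S₁.idx > 17]
18. n7.tag = "nrmrz"  ["n" ++ S₁.mk]
19. n8.key = 10  [terminal]
20. n9.idx = "rmrzvu"  [B₀.idx ++ "u"]
21. n9.live = true  [B₀.live == false]
22. n9.tag = "rnrmrz"  ["r" ++ B₀.tag]
23. n10.key = 29  [terminal]
24. n9.mk = true  [B.live == true]
25. n11.key = 0  [terminal]
26. n7.mk = false  [h₁.key == h₀.key]
27. n0.tag = 28  [S₀.wid + S₁.tag - 4]
28. n0.mk = "p"  [if B.mk then S₁.mk else "p"]
29. n0.idx = 4  [S₀.wid * -2 + 58]

"rnrmrz"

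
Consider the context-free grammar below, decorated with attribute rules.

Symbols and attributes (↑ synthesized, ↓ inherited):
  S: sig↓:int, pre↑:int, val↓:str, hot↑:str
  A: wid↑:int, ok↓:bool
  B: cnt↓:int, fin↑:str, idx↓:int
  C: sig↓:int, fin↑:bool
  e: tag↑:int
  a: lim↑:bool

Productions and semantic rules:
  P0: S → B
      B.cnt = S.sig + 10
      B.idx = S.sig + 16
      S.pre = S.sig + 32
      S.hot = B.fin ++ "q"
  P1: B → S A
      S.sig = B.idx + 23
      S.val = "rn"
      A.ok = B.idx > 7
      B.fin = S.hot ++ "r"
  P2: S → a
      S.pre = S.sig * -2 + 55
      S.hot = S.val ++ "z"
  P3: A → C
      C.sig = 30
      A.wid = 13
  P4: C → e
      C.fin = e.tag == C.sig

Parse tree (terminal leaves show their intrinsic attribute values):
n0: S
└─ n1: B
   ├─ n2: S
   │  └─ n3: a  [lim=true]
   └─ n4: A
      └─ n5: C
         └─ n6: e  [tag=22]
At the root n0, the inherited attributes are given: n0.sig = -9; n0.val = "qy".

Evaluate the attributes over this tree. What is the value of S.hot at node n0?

1. n0.sig = -9  [given at root]
2. n0.val = "qy"  [given at root]
3. n1.cnt = 1  [S.sig + 10]
4. n1.idx = 7  [S.sig + 16]
5. n2.sig = 30  [B.idx + 23]
6. n2.val = "rn"  ["rn"]
7. n3.lim = true  [terminal]
8. n2.pre = -5  [S.sig * -2 + 55]
9. n2.hot = "rnz"  [S.val ++ "z"]
10. n4.ok = false  [B.idx > 7]
11. n5.sig = 30  [30]
12. n6.tag = 22  [terminal]
13. n5.fin = false  [e.tag == C.sig]
14. n4.wid = 13  [13]
15. n1.fin = "rnzr"  [S.hot ++ "r"]
16. n0.pre = 23  [S.sig + 32]
17. n0.hot = "rnzrq"  [B.fin ++ "q"]

"rnzrq"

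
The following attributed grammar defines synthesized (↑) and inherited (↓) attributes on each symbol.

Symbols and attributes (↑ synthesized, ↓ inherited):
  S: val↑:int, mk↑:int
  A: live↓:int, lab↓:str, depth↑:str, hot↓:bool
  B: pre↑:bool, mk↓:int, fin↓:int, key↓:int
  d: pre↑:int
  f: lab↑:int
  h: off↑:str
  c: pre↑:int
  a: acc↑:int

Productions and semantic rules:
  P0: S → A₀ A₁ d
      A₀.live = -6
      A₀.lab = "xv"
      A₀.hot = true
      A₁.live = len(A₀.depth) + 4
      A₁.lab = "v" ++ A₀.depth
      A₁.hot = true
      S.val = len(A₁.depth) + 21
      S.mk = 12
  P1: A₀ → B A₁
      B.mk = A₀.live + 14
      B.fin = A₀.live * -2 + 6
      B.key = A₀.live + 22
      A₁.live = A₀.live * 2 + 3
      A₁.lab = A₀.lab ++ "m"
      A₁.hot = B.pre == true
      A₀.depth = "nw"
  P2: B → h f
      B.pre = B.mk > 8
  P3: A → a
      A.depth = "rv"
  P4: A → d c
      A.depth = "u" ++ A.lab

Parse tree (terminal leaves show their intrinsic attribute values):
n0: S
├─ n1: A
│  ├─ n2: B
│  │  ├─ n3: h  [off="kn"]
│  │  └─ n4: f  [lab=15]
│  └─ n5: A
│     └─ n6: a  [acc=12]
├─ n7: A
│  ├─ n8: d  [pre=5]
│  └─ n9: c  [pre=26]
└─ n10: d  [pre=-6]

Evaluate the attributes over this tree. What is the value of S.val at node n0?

1. n1.live = -6  [-6]
2. n1.lab = "xv"  ["xv"]
3. n1.hot = true  [true]
4. n2.mk = 8  [A₀.live + 14]
5. n2.fin = 18  [A₀.live * -2 + 6]
6. n2.key = 16  [A₀.live + 22]
7. n3.off = "kn"  [terminal]
8. n4.lab = 15  [terminal]
9. n2.pre = false  [B.mk > 8]
10. n5.live = -9  [A₀.live * 2 + 3]
11. n5.lab = "xvm"  [A₀.lab ++ "m"]
12. n5.hot = false  [B.pre == true]
13. n6.acc = 12  [terminal]
14. n5.depth = "rv"  ["rv"]
15. n1.depth = "nw"  ["nw"]
16. n7.live = 6  [len(A₀.depth) + 4]
17. n7.lab = "vnw"  ["v" ++ A₀.depth]
18. n7.hot = true  [true]
19. n8.pre = 5  [terminal]
20. n9.pre = 26  [terminal]
21. n7.depth = "uvnw"  ["u" ++ A.lab]
22. n10.pre = -6  [terminal]
23. n0.val = 25  [len(A₁.depth) + 21]
24. n0.mk = 12  [12]

25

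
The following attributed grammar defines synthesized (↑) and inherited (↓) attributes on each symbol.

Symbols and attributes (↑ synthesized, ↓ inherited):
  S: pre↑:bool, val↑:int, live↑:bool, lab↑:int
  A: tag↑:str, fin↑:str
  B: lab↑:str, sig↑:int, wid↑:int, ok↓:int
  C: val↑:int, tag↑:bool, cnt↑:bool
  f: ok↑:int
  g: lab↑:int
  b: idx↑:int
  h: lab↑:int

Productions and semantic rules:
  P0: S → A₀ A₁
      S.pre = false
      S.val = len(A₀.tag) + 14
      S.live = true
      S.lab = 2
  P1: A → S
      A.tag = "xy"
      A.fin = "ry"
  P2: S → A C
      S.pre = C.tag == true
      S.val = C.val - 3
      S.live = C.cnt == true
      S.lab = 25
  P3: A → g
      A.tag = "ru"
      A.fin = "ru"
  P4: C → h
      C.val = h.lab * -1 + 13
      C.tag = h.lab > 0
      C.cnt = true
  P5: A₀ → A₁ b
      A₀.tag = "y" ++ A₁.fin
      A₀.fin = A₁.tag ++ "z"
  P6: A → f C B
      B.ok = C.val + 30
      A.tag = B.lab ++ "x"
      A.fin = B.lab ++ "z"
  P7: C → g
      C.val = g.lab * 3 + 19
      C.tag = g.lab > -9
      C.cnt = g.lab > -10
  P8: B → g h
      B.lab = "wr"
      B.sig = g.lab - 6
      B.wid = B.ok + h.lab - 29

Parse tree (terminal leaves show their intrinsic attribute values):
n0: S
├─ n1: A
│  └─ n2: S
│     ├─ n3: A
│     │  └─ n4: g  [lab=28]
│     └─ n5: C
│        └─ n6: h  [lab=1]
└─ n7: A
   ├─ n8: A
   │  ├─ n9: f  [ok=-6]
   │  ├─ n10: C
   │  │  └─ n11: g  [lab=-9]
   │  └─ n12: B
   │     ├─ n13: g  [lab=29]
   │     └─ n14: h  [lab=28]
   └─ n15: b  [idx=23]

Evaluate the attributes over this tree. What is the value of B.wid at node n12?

21

1. n4.lab = 28  [terminal]
2. n3.tag = "ru"  ["ru"]
3. n3.fin = "ru"  ["ru"]
4. n6.lab = 1  [terminal]
5. n5.val = 12  [h.lab * -1 + 13]
6. n5.tag = true  [h.lab > 0]
7. n5.cnt = true  [true]
8. n2.pre = true  [C.tag == true]
9. n2.val = 9  [C.val - 3]
10. n2.live = true  [C.cnt == true]
11. n2.lab = 25  [25]
12. n1.tag = "xy"  ["xy"]
13. n1.fin = "ry"  ["ry"]
14. n9.ok = -6  [terminal]
15. n11.lab = -9  [terminal]
16. n10.val = -8  [g.lab * 3 + 19]
17. n10.tag = false  [g.lab > -9]
18. n10.cnt = true  [g.lab > -10]
19. n12.ok = 22  [C.val + 30]
20. n13.lab = 29  [terminal]
21. n14.lab = 28  [terminal]
22. n12.lab = "wr"  ["wr"]
23. n12.sig = 23  [g.lab - 6]
24. n12.wid = 21  [B.ok + h.lab - 29]
25. n8.tag = "wrx"  [B.lab ++ "x"]
26. n8.fin = "wrz"  [B.lab ++ "z"]
27. n15.idx = 23  [terminal]
28. n7.tag = "ywrz"  ["y" ++ A₁.fin]
29. n7.fin = "wrxz"  [A₁.tag ++ "z"]
30. n0.pre = false  [false]
31. n0.val = 16  [len(A₀.tag) + 14]
32. n0.live = true  [true]
33. n0.lab = 2  [2]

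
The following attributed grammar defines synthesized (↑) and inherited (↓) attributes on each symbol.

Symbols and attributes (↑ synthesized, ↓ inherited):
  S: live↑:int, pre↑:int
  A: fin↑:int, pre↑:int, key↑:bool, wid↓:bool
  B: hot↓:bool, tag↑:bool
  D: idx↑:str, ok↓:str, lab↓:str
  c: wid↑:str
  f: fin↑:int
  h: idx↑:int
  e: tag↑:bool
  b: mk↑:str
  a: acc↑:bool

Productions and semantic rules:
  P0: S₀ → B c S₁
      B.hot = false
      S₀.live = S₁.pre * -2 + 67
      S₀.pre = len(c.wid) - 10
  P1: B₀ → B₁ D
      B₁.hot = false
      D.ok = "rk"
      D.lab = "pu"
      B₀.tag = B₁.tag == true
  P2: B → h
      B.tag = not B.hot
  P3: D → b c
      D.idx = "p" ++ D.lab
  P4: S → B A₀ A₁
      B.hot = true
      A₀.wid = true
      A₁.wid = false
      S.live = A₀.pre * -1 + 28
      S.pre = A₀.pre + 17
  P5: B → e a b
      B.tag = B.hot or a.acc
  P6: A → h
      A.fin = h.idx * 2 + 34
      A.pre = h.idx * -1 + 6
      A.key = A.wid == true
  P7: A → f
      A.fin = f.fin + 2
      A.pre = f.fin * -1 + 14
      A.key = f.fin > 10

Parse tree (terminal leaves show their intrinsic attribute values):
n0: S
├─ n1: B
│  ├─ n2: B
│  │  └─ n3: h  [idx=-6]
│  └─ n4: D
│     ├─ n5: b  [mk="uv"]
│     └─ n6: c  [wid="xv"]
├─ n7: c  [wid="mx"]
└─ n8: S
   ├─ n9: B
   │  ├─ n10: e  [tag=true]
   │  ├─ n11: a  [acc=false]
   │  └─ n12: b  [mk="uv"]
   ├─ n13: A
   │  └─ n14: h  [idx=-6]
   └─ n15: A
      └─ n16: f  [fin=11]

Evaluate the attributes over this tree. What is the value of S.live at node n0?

1. n1.hot = false  [false]
2. n2.hot = false  [false]
3. n3.idx = -6  [terminal]
4. n2.tag = true  [not B.hot]
5. n4.ok = "rk"  ["rk"]
6. n4.lab = "pu"  ["pu"]
7. n5.mk = "uv"  [terminal]
8. n6.wid = "xv"  [terminal]
9. n4.idx = "ppu"  ["p" ++ D.lab]
10. n1.tag = true  [B₁.tag == true]
11. n7.wid = "mx"  [terminal]
12. n9.hot = true  [true]
13. n10.tag = true  [terminal]
14. n11.acc = false  [terminal]
15. n12.mk = "uv"  [terminal]
16. n9.tag = true  [B.hot or a.acc]
17. n13.wid = true  [true]
18. n14.idx = -6  [terminal]
19. n13.fin = 22  [h.idx * 2 + 34]
20. n13.pre = 12  [h.idx * -1 + 6]
21. n13.key = true  [A.wid == true]
22. n15.wid = false  [false]
23. n16.fin = 11  [terminal]
24. n15.fin = 13  [f.fin + 2]
25. n15.pre = 3  [f.fin * -1 + 14]
26. n15.key = true  [f.fin > 10]
27. n8.live = 16  [A₀.pre * -1 + 28]
28. n8.pre = 29  [A₀.pre + 17]
29. n0.live = 9  [S₁.pre * -2 + 67]
30. n0.pre = -8  [len(c.wid) - 10]

9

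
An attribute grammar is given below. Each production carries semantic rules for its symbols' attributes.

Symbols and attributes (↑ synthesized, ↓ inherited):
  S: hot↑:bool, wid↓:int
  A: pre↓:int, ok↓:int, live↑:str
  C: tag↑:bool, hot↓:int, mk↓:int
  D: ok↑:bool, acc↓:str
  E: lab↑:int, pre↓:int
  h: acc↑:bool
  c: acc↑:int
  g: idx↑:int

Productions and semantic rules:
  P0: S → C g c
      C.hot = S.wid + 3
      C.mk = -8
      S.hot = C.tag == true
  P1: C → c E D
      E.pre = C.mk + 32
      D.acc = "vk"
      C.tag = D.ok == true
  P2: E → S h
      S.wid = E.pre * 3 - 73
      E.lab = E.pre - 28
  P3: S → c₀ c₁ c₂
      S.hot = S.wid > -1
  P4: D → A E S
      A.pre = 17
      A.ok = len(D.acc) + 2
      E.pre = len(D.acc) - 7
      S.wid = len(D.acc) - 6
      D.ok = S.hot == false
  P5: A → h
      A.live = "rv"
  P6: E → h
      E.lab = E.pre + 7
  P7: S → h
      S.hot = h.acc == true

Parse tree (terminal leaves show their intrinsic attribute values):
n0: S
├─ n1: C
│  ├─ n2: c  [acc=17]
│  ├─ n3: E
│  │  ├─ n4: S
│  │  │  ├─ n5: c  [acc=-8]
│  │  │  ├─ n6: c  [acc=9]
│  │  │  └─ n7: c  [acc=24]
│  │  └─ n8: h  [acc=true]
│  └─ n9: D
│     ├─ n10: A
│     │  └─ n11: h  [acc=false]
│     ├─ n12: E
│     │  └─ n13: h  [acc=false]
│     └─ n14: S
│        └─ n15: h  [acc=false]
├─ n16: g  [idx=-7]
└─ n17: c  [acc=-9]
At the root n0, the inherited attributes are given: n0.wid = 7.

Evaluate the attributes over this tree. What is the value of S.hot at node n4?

false

1. n0.wid = 7  [given at root]
2. n1.hot = 10  [S.wid + 3]
3. n1.mk = -8  [-8]
4. n2.acc = 17  [terminal]
5. n3.pre = 24  [C.mk + 32]
6. n4.wid = -1  [E.pre * 3 - 73]
7. n5.acc = -8  [terminal]
8. n6.acc = 9  [terminal]
9. n7.acc = 24  [terminal]
10. n4.hot = false  [S.wid > -1]
11. n8.acc = true  [terminal]
12. n3.lab = -4  [E.pre - 28]
13. n9.acc = "vk"  ["vk"]
14. n10.pre = 17  [17]
15. n10.ok = 4  [len(D.acc) + 2]
16. n11.acc = false  [terminal]
17. n10.live = "rv"  ["rv"]
18. n12.pre = -5  [len(D.acc) - 7]
19. n13.acc = false  [terminal]
20. n12.lab = 2  [E.pre + 7]
21. n14.wid = -4  [len(D.acc) - 6]
22. n15.acc = false  [terminal]
23. n14.hot = false  [h.acc == true]
24. n9.ok = true  [S.hot == false]
25. n1.tag = true  [D.ok == true]
26. n16.idx = -7  [terminal]
27. n17.acc = -9  [terminal]
28. n0.hot = true  [C.tag == true]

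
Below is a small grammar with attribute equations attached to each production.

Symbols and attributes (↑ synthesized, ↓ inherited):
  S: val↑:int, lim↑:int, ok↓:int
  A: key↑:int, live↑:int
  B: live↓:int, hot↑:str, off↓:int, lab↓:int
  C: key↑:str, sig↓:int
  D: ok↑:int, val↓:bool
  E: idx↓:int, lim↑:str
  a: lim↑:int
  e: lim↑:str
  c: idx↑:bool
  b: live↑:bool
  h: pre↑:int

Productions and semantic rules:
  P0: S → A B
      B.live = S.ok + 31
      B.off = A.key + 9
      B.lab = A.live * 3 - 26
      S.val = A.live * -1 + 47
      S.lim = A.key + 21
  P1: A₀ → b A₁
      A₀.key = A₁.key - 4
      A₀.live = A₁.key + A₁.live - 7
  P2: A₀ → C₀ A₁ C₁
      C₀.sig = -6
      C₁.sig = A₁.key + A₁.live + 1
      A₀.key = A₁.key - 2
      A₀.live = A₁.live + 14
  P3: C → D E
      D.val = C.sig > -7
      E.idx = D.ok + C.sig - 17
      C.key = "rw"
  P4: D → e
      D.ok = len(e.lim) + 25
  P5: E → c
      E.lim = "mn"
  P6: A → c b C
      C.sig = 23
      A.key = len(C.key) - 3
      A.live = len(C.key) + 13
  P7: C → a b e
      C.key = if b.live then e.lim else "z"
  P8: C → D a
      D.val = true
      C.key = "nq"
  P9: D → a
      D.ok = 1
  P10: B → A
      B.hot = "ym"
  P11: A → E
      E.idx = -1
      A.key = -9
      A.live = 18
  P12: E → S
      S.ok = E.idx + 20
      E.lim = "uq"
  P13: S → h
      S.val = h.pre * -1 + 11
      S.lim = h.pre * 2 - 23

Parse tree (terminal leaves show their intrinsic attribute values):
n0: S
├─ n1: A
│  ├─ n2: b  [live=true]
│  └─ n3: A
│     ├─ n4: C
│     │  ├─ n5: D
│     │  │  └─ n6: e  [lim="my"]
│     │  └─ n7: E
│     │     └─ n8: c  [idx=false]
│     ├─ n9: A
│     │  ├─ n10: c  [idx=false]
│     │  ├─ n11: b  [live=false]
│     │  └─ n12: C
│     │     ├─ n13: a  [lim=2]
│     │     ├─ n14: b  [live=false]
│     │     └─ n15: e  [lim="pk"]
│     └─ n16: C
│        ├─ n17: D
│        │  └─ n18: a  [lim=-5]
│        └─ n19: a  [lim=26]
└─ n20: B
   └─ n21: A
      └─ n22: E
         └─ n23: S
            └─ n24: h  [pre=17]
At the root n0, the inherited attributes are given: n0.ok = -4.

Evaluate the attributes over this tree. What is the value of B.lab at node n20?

1. n0.ok = -4  [given at root]
2. n2.live = true  [terminal]
3. n4.sig = -6  [-6]
4. n5.val = true  [C.sig > -7]
5. n6.lim = "my"  [terminal]
6. n5.ok = 27  [len(e.lim) + 25]
7. n7.idx = 4  [D.ok + C.sig - 17]
8. n8.idx = false  [terminal]
9. n7.lim = "mn"  ["mn"]
10. n4.key = "rw"  ["rw"]
11. n10.idx = false  [terminal]
12. n11.live = false  [terminal]
13. n12.sig = 23  [23]
14. n13.lim = 2  [terminal]
15. n14.live = false  [terminal]
16. n15.lim = "pk"  [terminal]
17. n12.key = "z"  [if b.live then e.lim else "z"]
18. n9.key = -2  [len(C.key) - 3]
19. n9.live = 14  [len(C.key) + 13]
20. n16.sig = 13  [A₁.key + A₁.live + 1]
21. n17.val = true  [true]
22. n18.lim = -5  [terminal]
23. n17.ok = 1  [1]
24. n19.lim = 26  [terminal]
25. n16.key = "nq"  ["nq"]
26. n3.key = -4  [A₁.key - 2]
27. n3.live = 28  [A₁.live + 14]
28. n1.key = -8  [A₁.key - 4]
29. n1.live = 17  [A₁.key + A₁.live - 7]
30. n20.live = 27  [S.ok + 31]
31. n20.off = 1  [A.key + 9]
32. n20.lab = 25  [A.live * 3 - 26]
33. n22.idx = -1  [-1]
34. n23.ok = 19  [E.idx + 20]
35. n24.pre = 17  [terminal]
36. n23.val = -6  [h.pre * -1 + 11]
37. n23.lim = 11  [h.pre * 2 - 23]
38. n22.lim = "uq"  ["uq"]
39. n21.key = -9  [-9]
40. n21.live = 18  [18]
41. n20.hot = "ym"  ["ym"]
42. n0.val = 30  [A.live * -1 + 47]
43. n0.lim = 13  [A.key + 21]

25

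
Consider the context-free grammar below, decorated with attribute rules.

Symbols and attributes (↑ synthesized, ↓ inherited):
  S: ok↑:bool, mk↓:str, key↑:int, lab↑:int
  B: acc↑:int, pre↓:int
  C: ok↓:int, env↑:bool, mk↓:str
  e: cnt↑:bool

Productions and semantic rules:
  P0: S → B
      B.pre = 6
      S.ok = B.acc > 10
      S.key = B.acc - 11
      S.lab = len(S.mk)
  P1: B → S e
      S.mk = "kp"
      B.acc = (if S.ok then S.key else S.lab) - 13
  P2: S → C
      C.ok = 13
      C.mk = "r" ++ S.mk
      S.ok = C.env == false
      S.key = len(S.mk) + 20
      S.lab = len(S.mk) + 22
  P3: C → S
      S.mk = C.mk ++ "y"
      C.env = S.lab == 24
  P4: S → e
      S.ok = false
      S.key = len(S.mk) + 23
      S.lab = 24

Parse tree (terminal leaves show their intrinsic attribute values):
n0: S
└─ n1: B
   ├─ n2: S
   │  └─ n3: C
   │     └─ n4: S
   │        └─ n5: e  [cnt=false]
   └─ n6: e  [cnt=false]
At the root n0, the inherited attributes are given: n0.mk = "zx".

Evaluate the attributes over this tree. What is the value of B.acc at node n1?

11

1. n0.mk = "zx"  [given at root]
2. n1.pre = 6  [6]
3. n2.mk = "kp"  ["kp"]
4. n3.ok = 13  [13]
5. n3.mk = "rkp"  ["r" ++ S.mk]
6. n4.mk = "rkpy"  [C.mk ++ "y"]
7. n5.cnt = false  [terminal]
8. n4.ok = false  [false]
9. n4.key = 27  [len(S.mk) + 23]
10. n4.lab = 24  [24]
11. n3.env = true  [S.lab == 24]
12. n2.ok = false  [C.env == false]
13. n2.key = 22  [len(S.mk) + 20]
14. n2.lab = 24  [len(S.mk) + 22]
15. n6.cnt = false  [terminal]
16. n1.acc = 11  [(if S.ok then S.key else S.lab) - 13]
17. n0.ok = true  [B.acc > 10]
18. n0.key = 0  [B.acc - 11]
19. n0.lab = 2  [len(S.mk)]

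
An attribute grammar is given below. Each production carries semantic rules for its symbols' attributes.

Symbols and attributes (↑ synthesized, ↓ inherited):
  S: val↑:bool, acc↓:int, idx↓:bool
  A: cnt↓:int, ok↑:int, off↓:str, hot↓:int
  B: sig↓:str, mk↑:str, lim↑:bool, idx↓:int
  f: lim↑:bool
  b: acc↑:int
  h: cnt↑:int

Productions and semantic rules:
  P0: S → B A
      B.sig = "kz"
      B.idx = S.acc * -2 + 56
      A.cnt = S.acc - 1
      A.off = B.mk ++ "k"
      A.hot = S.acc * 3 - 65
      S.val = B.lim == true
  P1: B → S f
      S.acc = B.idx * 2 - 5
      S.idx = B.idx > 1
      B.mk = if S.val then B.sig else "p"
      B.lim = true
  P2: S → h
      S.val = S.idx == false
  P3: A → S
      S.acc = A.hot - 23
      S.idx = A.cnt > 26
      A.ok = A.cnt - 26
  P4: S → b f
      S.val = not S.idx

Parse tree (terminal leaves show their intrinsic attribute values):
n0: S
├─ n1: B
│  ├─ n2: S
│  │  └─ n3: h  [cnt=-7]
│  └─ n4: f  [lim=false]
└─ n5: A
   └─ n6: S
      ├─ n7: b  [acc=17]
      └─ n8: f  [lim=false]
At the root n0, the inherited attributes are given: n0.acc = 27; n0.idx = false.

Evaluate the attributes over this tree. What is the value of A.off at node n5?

1. n0.acc = 27  [given at root]
2. n0.idx = false  [given at root]
3. n1.sig = "kz"  ["kz"]
4. n1.idx = 2  [S.acc * -2 + 56]
5. n2.acc = -1  [B.idx * 2 - 5]
6. n2.idx = true  [B.idx > 1]
7. n3.cnt = -7  [terminal]
8. n2.val = false  [S.idx == false]
9. n4.lim = false  [terminal]
10. n1.mk = "p"  [if S.val then B.sig else "p"]
11. n1.lim = true  [true]
12. n5.cnt = 26  [S.acc - 1]
13. n5.off = "pk"  [B.mk ++ "k"]
14. n5.hot = 16  [S.acc * 3 - 65]
15. n6.acc = -7  [A.hot - 23]
16. n6.idx = false  [A.cnt > 26]
17. n7.acc = 17  [terminal]
18. n8.lim = false  [terminal]
19. n6.val = true  [not S.idx]
20. n5.ok = 0  [A.cnt - 26]
21. n0.val = true  [B.lim == true]

"pk"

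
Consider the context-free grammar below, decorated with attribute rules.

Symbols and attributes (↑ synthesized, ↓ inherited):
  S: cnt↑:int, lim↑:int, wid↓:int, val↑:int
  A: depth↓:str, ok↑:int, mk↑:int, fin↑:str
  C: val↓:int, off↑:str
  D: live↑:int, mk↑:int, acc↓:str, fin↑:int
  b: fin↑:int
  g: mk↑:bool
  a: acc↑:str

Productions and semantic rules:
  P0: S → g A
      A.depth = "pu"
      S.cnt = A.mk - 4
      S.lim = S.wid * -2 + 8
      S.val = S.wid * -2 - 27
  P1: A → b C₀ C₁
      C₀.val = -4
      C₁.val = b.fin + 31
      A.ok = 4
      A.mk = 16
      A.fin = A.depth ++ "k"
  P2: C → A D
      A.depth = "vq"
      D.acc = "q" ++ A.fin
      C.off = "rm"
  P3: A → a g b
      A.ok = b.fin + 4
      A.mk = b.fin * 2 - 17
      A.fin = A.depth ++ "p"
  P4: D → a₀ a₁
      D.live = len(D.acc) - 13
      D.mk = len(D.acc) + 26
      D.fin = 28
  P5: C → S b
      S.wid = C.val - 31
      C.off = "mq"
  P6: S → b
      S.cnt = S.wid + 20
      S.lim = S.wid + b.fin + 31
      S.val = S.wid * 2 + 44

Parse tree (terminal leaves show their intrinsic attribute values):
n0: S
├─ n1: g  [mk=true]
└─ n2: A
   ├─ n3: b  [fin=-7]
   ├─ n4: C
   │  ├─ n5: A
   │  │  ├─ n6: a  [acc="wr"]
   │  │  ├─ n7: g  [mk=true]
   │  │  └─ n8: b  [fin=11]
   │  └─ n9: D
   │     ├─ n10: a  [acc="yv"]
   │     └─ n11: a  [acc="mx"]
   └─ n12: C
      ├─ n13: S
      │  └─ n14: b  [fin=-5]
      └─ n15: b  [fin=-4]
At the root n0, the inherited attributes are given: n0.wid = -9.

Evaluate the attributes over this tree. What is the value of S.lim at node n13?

19

1. n0.wid = -9  [given at root]
2. n1.mk = true  [terminal]
3. n2.depth = "pu"  ["pu"]
4. n3.fin = -7  [terminal]
5. n4.val = -4  [-4]
6. n5.depth = "vq"  ["vq"]
7. n6.acc = "wr"  [terminal]
8. n7.mk = true  [terminal]
9. n8.fin = 11  [terminal]
10. n5.ok = 15  [b.fin + 4]
11. n5.mk = 5  [b.fin * 2 - 17]
12. n5.fin = "vqp"  [A.depth ++ "p"]
13. n9.acc = "qvqp"  ["q" ++ A.fin]
14. n10.acc = "yv"  [terminal]
15. n11.acc = "mx"  [terminal]
16. n9.live = -9  [len(D.acc) - 13]
17. n9.mk = 30  [len(D.acc) + 26]
18. n9.fin = 28  [28]
19. n4.off = "rm"  ["rm"]
20. n12.val = 24  [b.fin + 31]
21. n13.wid = -7  [C.val - 31]
22. n14.fin = -5  [terminal]
23. n13.cnt = 13  [S.wid + 20]
24. n13.lim = 19  [S.wid + b.fin + 31]
25. n13.val = 30  [S.wid * 2 + 44]
26. n15.fin = -4  [terminal]
27. n12.off = "mq"  ["mq"]
28. n2.ok = 4  [4]
29. n2.mk = 16  [16]
30. n2.fin = "puk"  [A.depth ++ "k"]
31. n0.cnt = 12  [A.mk - 4]
32. n0.lim = 26  [S.wid * -2 + 8]
33. n0.val = -9  [S.wid * -2 - 27]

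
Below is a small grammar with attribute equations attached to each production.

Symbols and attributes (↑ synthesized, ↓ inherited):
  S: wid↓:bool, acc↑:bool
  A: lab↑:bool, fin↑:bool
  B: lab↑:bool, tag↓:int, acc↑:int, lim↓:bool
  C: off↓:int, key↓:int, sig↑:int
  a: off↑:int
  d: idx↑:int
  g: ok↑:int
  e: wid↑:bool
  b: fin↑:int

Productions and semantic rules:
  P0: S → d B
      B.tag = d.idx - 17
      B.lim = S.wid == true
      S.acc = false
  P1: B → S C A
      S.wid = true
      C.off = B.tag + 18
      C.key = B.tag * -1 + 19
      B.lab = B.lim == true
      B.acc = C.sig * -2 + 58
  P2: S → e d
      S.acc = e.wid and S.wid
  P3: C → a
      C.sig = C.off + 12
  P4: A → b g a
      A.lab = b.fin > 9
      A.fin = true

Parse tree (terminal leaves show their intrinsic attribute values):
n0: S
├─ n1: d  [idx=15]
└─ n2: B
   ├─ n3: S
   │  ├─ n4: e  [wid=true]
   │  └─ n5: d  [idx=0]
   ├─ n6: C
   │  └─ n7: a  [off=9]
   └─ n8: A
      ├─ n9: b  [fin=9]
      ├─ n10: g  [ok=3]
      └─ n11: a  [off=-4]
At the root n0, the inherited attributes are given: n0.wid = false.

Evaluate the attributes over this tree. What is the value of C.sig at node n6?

1. n0.wid = false  [given at root]
2. n1.idx = 15  [terminal]
3. n2.tag = -2  [d.idx - 17]
4. n2.lim = false  [S.wid == true]
5. n3.wid = true  [true]
6. n4.wid = true  [terminal]
7. n5.idx = 0  [terminal]
8. n3.acc = true  [e.wid and S.wid]
9. n6.off = 16  [B.tag + 18]
10. n6.key = 21  [B.tag * -1 + 19]
11. n7.off = 9  [terminal]
12. n6.sig = 28  [C.off + 12]
13. n9.fin = 9  [terminal]
14. n10.ok = 3  [terminal]
15. n11.off = -4  [terminal]
16. n8.lab = false  [b.fin > 9]
17. n8.fin = true  [true]
18. n2.lab = false  [B.lim == true]
19. n2.acc = 2  [C.sig * -2 + 58]
20. n0.acc = false  [false]

28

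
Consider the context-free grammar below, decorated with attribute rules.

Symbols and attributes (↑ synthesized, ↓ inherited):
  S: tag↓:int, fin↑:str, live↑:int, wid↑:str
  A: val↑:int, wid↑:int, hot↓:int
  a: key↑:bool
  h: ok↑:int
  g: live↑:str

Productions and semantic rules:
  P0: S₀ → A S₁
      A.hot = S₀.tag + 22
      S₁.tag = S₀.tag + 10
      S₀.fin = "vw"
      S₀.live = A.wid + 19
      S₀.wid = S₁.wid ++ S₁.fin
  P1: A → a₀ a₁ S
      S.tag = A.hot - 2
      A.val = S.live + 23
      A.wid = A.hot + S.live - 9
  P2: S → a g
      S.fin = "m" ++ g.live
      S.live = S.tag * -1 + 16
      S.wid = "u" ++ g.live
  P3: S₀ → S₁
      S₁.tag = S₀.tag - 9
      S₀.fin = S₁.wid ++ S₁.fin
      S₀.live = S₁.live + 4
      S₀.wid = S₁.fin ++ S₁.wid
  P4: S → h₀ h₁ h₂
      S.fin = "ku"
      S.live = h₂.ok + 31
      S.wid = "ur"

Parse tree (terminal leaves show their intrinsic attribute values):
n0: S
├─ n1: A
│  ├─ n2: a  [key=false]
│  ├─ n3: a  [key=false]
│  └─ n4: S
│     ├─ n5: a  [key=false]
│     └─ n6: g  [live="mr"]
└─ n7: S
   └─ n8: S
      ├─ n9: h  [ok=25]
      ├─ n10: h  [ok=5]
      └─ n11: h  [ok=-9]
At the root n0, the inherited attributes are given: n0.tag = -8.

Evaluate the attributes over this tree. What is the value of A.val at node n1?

1. n0.tag = -8  [given at root]
2. n1.hot = 14  [S₀.tag + 22]
3. n2.key = false  [terminal]
4. n3.key = false  [terminal]
5. n4.tag = 12  [A.hot - 2]
6. n5.key = false  [terminal]
7. n6.live = "mr"  [terminal]
8. n4.fin = "mmr"  ["m" ++ g.live]
9. n4.live = 4  [S.tag * -1 + 16]
10. n4.wid = "umr"  ["u" ++ g.live]
11. n1.val = 27  [S.live + 23]
12. n1.wid = 9  [A.hot + S.live - 9]
13. n7.tag = 2  [S₀.tag + 10]
14. n8.tag = -7  [S₀.tag - 9]
15. n9.ok = 25  [terminal]
16. n10.ok = 5  [terminal]
17. n11.ok = -9  [terminal]
18. n8.fin = "ku"  ["ku"]
19. n8.live = 22  [h₂.ok + 31]
20. n8.wid = "ur"  ["ur"]
21. n7.fin = "urku"  [S₁.wid ++ S₁.fin]
22. n7.live = 26  [S₁.live + 4]
23. n7.wid = "kuur"  [S₁.fin ++ S₁.wid]
24. n0.fin = "vw"  ["vw"]
25. n0.live = 28  [A.wid + 19]
26. n0.wid = "kuururku"  [S₁.wid ++ S₁.fin]

27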